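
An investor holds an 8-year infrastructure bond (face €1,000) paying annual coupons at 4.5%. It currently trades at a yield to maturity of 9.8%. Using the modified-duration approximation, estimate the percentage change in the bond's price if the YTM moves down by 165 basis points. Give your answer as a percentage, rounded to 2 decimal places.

+10.00%

Periodic yield y = 0.098. Modified duration first:
  t   CF        PV=CF/(1+0.098)^t    t·PV
  1        45.00        40.9836        40.9836
  2        45.00        37.3257        74.6514
  3        45.00        33.9943       101.9828
  4        45.00        30.9602       123.8406
  5        45.00        28.1969       140.9843
  6        45.00        25.6802       154.0812
  7        45.00        23.3882       163.7171
  8     1,045.00       494.6495     3,957.1960
  Σ                    715.1784     4,757.4370
P = 715.1784; D_Mac = 6.65210 yrs; D_mod = 6.65210/(1+0.098) = 6.05838 yrs.
ΔP/P ≈ -D_mod · Δy = -6.05838 × (-0.0165) = +0.099963 = +9.9963%.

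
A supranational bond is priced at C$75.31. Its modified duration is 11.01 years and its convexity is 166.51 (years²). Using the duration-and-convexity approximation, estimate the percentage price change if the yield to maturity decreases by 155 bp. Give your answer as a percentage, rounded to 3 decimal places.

+19.066%

Duration effect: -D_mod·Δy = -11.01 × (-0.0155) = +0.170655
Convexity effect: ½·C·(Δy)² = 0.5 × 166.51 × (-0.0155)² = +0.02000201375
ΔP/P ≈ +0.170655 + 0.02000201375 = +0.19065701375
= +19.065701375%.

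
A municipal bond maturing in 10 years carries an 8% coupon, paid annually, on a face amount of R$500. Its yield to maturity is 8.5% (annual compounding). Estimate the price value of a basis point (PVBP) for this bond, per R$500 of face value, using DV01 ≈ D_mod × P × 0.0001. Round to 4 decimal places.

R$0.3208

Periodic yield y = 0.085.
  t   CF        PV=CF/(1+0.085)^t    t·PV
  1        40.00        36.8664        36.8664
  2        40.00        33.9782        67.9564
  3        40.00        31.3163        93.9490
  4        40.00        28.8630       115.4519
  5        40.00        26.6018       133.0091
  6        40.00        24.5178       147.1068
  7        40.00        22.5971       158.1794
  8        40.00        20.8268       166.6142
  9        40.00        19.1952       172.7567
  10      540.00       238.8341     2,388.3412
  Σ                    483.5966     3,480.2311
P = 483.5966; D_Mac = 7.19656 yrs; D_mod = 6.63277 yrs.
DV01 ≈ 6.63277 × 483.5966 × 0.0001 = 0.320759.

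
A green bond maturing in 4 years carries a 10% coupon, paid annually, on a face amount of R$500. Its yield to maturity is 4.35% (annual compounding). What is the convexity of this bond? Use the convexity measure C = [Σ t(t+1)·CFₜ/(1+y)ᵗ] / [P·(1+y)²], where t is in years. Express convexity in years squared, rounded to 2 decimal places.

15.53

With y = 0.0435:
  t   CF        PV=CF/(1+0.0435)^t    t·PV        t(t+1)·PV
  1        50.00        47.9157        47.9157          95.8313
  2        50.00        45.9182        91.8365         275.5094
  3        50.00        44.0040       132.0121         528.0486
  4       550.00       463.8664     1,855.4654       9,277.3271
  Σ                    601.7043     2,127.2297      10,176.7164
P = 601.7043.
Convexity = Σ t(t+1)·PV / [P·(1+y)²] = 10,176.7164 / (601.7043 × 1.088892) = 15.53244.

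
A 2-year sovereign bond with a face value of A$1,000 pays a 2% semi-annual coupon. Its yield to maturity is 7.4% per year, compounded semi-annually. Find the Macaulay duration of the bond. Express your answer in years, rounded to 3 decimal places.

1.969 years

Periodic yield y = 0.037. Discount each cash flow and weight by its period:
  t   CF        PV=CF/(1+0.037)^t    t·PV
  1        10.00         9.6432         9.6432
  2        10.00         9.2991        18.5983
  3        10.00         8.9673        26.9020
  4     1,010.00       873.3862     3,493.5450
  Σ                    901.2959     3,548.6885
Price P = Σ PV = 901.2959.
Macaulay duration = Σ(t·PV) / P = 3,548.6885 / 901.2959 = 3.93732 half-year periods.
In years: 3.93732 / 2 = 1.96866 years.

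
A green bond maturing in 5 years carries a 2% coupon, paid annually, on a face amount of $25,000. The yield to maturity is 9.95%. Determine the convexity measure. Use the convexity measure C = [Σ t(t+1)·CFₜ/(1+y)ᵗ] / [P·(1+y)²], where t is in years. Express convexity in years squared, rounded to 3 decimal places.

23.259

With y = 0.0995:
  t   CF        PV=CF/(1+0.0995)^t    t·PV        t(t+1)·PV
  1       500.00       454.7522       454.7522         909.5043
  2       500.00       413.5991       827.1981       2,481.5943
  3       500.00       376.1701     1,128.5104       4,514.0415
  4       500.00       342.1284     1,368.5134       6,842.5671
  5    25,500.00    15,869.5281    79,347.6404     476,085.8422
  Σ                 17,456.1778    83,126.6144     490,833.5495
P = 17,456.1778.
Convexity = Σ t(t+1)·PV / [P·(1+y)²] = 490,833.5495 / (17,456.1778 × 1.208900) = 23.25919.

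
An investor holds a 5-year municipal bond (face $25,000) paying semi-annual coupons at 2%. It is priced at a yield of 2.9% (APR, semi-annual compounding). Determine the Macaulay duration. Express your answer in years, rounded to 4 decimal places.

Periodic yield y = 0.0145. Discount each cash flow and weight by its period:
  t   CF        PV=CF/(1+0.0145)^t    t·PV
  1       250.00       246.4268       246.4268
  2       250.00       242.9047       485.8094
  3       250.00       239.4329       718.2987
  4       250.00       236.0108       944.0430
  5       250.00       232.6375     1,163.1876
  6       250.00       229.3125     1,375.8749
  7       250.00       226.0350     1,582.2448
  8       250.00       222.8043     1,782.4345
  9       250.00       219.6198     1,976.5784
  10   25,250.00    21,864.5664   218,645.6638
  Σ                 23,959.7507   228,920.5621
Price P = Σ PV = 23,959.7507.
Macaulay duration = Σ(t·PV) / P = 228,920.5621 / 23,959.7507 = 9.55438 half-year periods.
In years: 9.55438 / 2 = 4.77719 years.

4.7772 years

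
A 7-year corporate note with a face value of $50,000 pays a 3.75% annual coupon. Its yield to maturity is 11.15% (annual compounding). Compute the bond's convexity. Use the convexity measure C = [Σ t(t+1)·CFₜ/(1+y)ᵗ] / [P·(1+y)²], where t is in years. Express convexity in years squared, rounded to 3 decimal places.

37.545

With y = 0.1115:
  t   CF        PV=CF/(1+0.1115)^t    t·PV        t(t+1)·PV
  1     1,875.00     1,686.9096     1,686.9096       3,373.8192
  2     1,875.00     1,517.6874     3,035.3749       9,106.1246
  3     1,875.00     1,365.4408     4,096.3224      16,385.2894
  4     1,875.00     1,228.4667     4,913.8670      24,569.3349
  5     1,875.00     1,105.2332     5,526.1662      33,156.9971
  6     1,875.00       994.3619     5,966.1713      41,763.1993
  7    51,875.00    24,750.9482   173,256.6371   1,386,053.0967
  Σ                 32,649.0478   198,481.4484   1,514,407.8611
P = 32,649.0478.
Convexity = Σ t(t+1)·PV / [P·(1+y)²] = 1,514,407.8611 / (32,649.0478 × 1.235432) = 37.54511.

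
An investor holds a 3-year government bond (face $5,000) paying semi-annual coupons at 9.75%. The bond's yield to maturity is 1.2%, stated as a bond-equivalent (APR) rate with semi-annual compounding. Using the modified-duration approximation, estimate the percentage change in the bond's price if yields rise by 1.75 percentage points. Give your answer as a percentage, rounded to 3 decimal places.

Periodic yield y = 0.006. Modified duration first:
  t   CF        PV=CF/(1+0.006)^t    t·PV
  1       243.75       242.2962       242.2962
  2       243.75       240.8511       481.7022
  3       243.75       239.4146       718.2439
  4       243.75       237.9867       951.9468
  5       243.75       236.5673     1,182.8365
  6     5,243.75     5,058.8767    30,353.2602
  Σ                  6,255.9927    33,930.2858
P = 6,255.9927; D_Mac = 5.42365 half-year periods = 2.71182 yrs; D_mod = 2.71182/(1+0.006) = 2.69565 yrs.
ΔP/P ≈ -D_mod · Δy = -2.69565 × (+0.0175) = -0.047174 = -4.7174%.

-4.717%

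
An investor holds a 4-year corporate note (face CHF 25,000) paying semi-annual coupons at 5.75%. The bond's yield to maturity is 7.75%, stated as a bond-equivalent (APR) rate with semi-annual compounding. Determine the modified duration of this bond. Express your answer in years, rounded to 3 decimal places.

Periodic yield y = 0.03875. First find Macaulay duration:
  t   CF        PV=CF/(1+0.03875)^t    t·PV
  1       718.75       691.9374       691.9374
  2       718.75       666.1251     1,332.2502
  3       718.75       641.2756     1,923.8269
  4       718.75       617.3532     2,469.4128
  5       718.75       594.3232     2,971.6159
  6       718.75       572.1523     3,432.9137
  7       718.75       550.8085     3,855.6592
  8    25,718.75    18,974.1165   151,792.9319
  Σ                 23,308.0918   168,470.5481
P = 23,308.0918; Macaulay duration = 168,470.5481 / 23,308.0918 = 7.22799 half-year periods = 3.61399 years.
Modified duration = D_Mac / (1 + y) = 3.61399 / 1.03875 = 3.47917 years.

3.479 years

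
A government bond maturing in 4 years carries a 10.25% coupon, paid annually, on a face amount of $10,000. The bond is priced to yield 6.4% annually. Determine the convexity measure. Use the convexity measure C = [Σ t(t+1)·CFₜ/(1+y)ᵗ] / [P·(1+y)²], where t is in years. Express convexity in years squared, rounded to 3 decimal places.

14.793

With y = 0.064:
  t   CF        PV=CF/(1+0.064)^t    t·PV        t(t+1)·PV
  1     1,025.00       963.3459       963.3459       1,926.6917
  2     1,025.00       905.4002     1,810.8005       5,432.4015
  3     1,025.00       850.9401     2,552.8203      10,211.2810
  4    11,025.00     8,602.2505    34,409.0021     172,045.0104
  Σ                 11,321.9367    39,735.9687     189,615.3847
P = 11,321.9367.
Convexity = Σ t(t+1)·PV / [P·(1+y)²] = 189,615.3847 / (11,321.9367 × 1.132096) = 14.79345.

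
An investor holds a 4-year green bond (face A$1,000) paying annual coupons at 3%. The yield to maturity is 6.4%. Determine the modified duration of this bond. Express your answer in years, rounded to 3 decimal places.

Periodic yield y = 0.064. First find Macaulay duration:
  t   CF        PV=CF/(1+0.064)^t    t·PV
  1        30.00        28.1955        28.1955
  2        30.00        26.4995        52.9990
  3        30.00        24.9056        74.7167
  4     1,030.00       803.6570     3,214.6279
  Σ                    883.2575     3,370.5391
P = 883.2575; Macaulay duration = 3,370.5391 / 883.2575 = 3.81603 years.
Modified duration = D_Mac / (1 + y) = 3.81603 / 1.064 = 3.58650 years.

3.586 years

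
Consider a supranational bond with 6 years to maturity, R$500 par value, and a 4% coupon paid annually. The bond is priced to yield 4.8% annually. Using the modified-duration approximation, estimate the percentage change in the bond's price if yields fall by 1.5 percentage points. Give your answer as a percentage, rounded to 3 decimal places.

Periodic yield y = 0.048. Modified duration first:
  t   CF        PV=CF/(1+0.048)^t    t·PV
  1        20.00        19.0840        19.0840
  2        20.00        18.2099        36.4198
  3        20.00        17.3759        52.1276
  4        20.00        16.5800        66.3201
  5        20.00        15.8206        79.1031
  6       520.00       392.4964     2,354.9782
  Σ                    479.5667     2,608.0327
P = 479.5667; D_Mac = 5.43831 yrs; D_mod = 5.43831/(1+0.048) = 5.18923 yrs.
ΔP/P ≈ -D_mod · Δy = -5.18923 × (-0.015) = +0.077838 = +7.7838%.

+7.784%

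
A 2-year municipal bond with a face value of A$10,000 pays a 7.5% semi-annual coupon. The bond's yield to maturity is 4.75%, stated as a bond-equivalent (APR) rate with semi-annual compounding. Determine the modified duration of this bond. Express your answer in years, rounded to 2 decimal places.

1.85 years

Periodic yield y = 0.02375. First find Macaulay duration:
  t   CF        PV=CF/(1+0.02375)^t    t·PV
  1       375.00       366.3004       366.3004
  2       375.00       357.8026       715.6051
  3       375.00       349.5019     1,048.5057
  4    10,375.00     9,445.2280    37,780.9120
  Σ                 10,518.8328    39,911.3232
P = 10,518.8328; Macaulay duration = 39,911.3232 / 10,518.8328 = 3.79427 half-year periods = 1.89714 years.
Modified duration = D_Mac / (1 + y) = 1.89714 / 1.02375 = 1.85312 years.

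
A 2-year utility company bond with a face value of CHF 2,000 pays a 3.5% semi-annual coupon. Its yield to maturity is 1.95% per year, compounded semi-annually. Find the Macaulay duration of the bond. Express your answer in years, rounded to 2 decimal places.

Periodic yield y = 0.00975. Discount each cash flow and weight by its period:
  t   CF        PV=CF/(1+0.00975)^t    t·PV
  1        35.00        34.6620        34.6620
  2        35.00        34.3274        68.6547
  3        35.00        33.9959       101.9877
  4     2,035.00     1,957.5324     7,830.1297
  Σ                  2,060.5177     8,035.4342
Price P = Σ PV = 2,060.5177.
Macaulay duration = Σ(t·PV) / P = 8,035.4342 / 2,060.5177 = 3.89972 half-year periods.
In years: 3.89972 / 2 = 1.94986 years.

1.95 years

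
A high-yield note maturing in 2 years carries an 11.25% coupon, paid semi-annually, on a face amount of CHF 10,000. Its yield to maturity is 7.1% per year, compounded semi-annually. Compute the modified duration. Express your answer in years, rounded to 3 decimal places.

Periodic yield y = 0.0355. First find Macaulay duration:
  t   CF        PV=CF/(1+0.0355)^t    t·PV
  1       562.50       543.2158       543.2158
  2       562.50       524.5928     1,049.1856
  3       562.50       506.6082     1,519.8246
  4    10,562.50     9,186.8433    36,747.3732
  Σ                 10,761.2601    39,859.5993
P = 10,761.2601; Macaulay duration = 39,859.5993 / 10,761.2601 = 3.70399 half-year periods = 1.85199 years.
Modified duration = D_Mac / (1 + y) = 1.85199 / 1.0355 = 1.78850 years.

1.789 years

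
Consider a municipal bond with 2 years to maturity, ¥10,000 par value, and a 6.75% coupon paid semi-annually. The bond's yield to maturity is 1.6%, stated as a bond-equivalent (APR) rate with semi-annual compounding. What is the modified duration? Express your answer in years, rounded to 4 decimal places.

1.8941 years

Periodic yield y = 0.008. First find Macaulay duration:
  t   CF        PV=CF/(1+0.008)^t    t·PV
  1       337.50       334.8214       334.8214
  2       337.50       332.1641       664.3282
  3       337.50       329.5279       988.5837
  4    10,337.50    10,013.2116    40,052.8464
  Σ                 11,009.7250    42,040.5798
P = 11,009.7250; Macaulay duration = 42,040.5798 / 11,009.7250 = 3.81849 half-year periods = 1.90925 years.
Modified duration = D_Mac / (1 + y) = 1.90925 / 1.008 = 1.89409 years.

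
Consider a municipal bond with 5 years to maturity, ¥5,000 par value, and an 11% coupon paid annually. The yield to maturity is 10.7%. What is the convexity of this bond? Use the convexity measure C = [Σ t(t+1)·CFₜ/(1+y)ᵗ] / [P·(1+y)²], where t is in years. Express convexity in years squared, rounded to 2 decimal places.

18.73

With y = 0.107:
  t   CF        PV=CF/(1+0.107)^t    t·PV        t(t+1)·PV
  1       550.00       496.8383       496.8383         993.6766
  2       550.00       448.8151       897.6302       2,692.8905
  3       550.00       405.4337     1,216.3010       4,865.2042
  4       550.00       366.2454     1,464.9817       7,324.9085
  5     5,550.00     3,338.5269    16,692.6345     100,155.8067
  Σ                  5,055.8594    20,768.3857     116,032.4865
P = 5,055.8594.
Convexity = Σ t(t+1)·PV / [P·(1+y)²] = 116,032.4865 / (5,055.8594 × 1.225449) = 18.72791.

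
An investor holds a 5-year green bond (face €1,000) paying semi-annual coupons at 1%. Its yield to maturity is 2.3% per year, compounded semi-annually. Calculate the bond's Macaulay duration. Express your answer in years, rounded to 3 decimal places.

4.885 years

Periodic yield y = 0.0115. Discount each cash flow and weight by its period:
  t   CF        PV=CF/(1+0.0115)^t    t·PV
  1         5.00         4.9432         4.9432
  2         5.00         4.8870         9.7739
  3         5.00         4.8314        14.4942
  4         5.00         4.7765        19.1059
  5         5.00         4.7222        23.6108
  6         5.00         4.6685        28.0108
  7         5.00         4.6154        32.3078
  8         5.00         4.5629        36.5034
  9         5.00         4.5110        40.5994
  10    1,005.00       896.4110     8,964.1103
  Σ                    938.9290     9,173.4595
Price P = Σ PV = 938.9290.
Macaulay duration = Σ(t·PV) / P = 9,173.4595 / 938.9290 = 9.77013 half-year periods.
In years: 9.77013 / 2 = 4.88507 years.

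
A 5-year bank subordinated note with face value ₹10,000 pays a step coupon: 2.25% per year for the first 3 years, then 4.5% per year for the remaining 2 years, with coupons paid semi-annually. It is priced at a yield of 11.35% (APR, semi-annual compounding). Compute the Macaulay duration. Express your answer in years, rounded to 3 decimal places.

Periodic yield y = 0.05675. Discount each cash flow and weight by its period:
  t   CF        PV=CF/(1+0.05675)^t    t·PV
  1       112.50       106.4585       106.4585
  2       112.50       100.7414       201.4828
  3       112.50        95.3314       285.9941
  4       112.50        90.2118       360.8473
  5       112.50        85.3672       426.8362
  6       112.50        80.7828       484.6969
  7       225.00       152.8892     1,070.2242
  8       225.00       144.6787     1,157.4292
  9       225.00       136.9091     1,232.1816
  10   10,225.00     5,887.6333    58,876.3328
  Σ                  6,881.0033    64,202.4836
Price P = Σ PV = 6,881.0033.
Macaulay duration = Σ(t·PV) / P = 64,202.4836 / 6,881.0033 = 9.33040 half-year periods.
In years: 9.33040 / 2 = 4.66520 years.

4.665 years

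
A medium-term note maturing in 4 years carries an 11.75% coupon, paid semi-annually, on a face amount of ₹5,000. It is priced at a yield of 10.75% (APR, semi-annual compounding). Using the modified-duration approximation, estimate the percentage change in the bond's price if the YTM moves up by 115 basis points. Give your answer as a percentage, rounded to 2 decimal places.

-3.62%

Periodic yield y = 0.05375. Modified duration first:
  t   CF        PV=CF/(1+0.05375)^t    t·PV
  1       293.75       278.7663       278.7663
  2       293.75       264.5469       529.0938
  3       293.75       251.0528       753.1585
  4       293.75       238.2470       952.9882
  5       293.75       226.0945     1,130.4723
  6       293.75       214.5618     1,287.3706
  7       293.75       203.6173     1,425.3214
  8     5,293.75     3,482.2723    27,858.1783
  Σ                  5,159.1590    34,215.3495
P = 5,159.1590; D_Mac = 6.63196 half-year periods = 3.31598 yrs; D_mod = 3.31598/(1+0.05375) = 3.14684 yrs.
ΔP/P ≈ -D_mod · Δy = -3.14684 × (+0.0115) = -0.036189 = -3.6189%.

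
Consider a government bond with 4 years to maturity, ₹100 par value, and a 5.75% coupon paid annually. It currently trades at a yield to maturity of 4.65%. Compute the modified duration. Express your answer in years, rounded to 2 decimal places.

3.53 years

Periodic yield y = 0.0465. First find Macaulay duration:
  t   CF        PV=CF/(1+0.0465)^t    t·PV
  1         5.75         5.4945         5.4945
  2         5.75         5.2504        10.5007
  3         5.75         5.0171        15.0512
  4       105.75        88.1705       352.6821
  Σ                    103.9325       383.7286
P = 103.9325; Macaulay duration = 383.7286 / 103.9325 = 3.69210 years.
Modified duration = D_Mac / (1 + y) = 3.69210 / 1.0465 = 3.52804 years.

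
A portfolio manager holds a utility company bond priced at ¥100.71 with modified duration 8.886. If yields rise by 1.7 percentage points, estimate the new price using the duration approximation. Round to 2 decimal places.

¥85.50

Duration approximation: ΔP/P ≈ -D_mod · Δy = -8.886 × (+0.017) = -0.151062.
New price ≈ 100.71 × (1 - 0.151062) = 85.49654598.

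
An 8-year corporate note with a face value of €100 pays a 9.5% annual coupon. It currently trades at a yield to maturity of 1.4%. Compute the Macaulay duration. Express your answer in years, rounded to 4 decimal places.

6.4139 years

Periodic yield y = 0.014. Discount each cash flow and weight by its year:
  t   CF        PV=CF/(1+0.014)^t    t·PV
  1         9.50         9.3688         9.3688
  2         9.50         9.2395        18.4790
  3         9.50         9.1119        27.3358
  4         9.50         8.9861        35.9444
  5         9.50         8.8620        44.3102
  6         9.50         8.7397        52.4381
  7         9.50         8.6190        60.3331
  8       109.50        97.9739       783.7913
  Σ                    160.9010     1,032.0008
Price P = Σ PV = 160.9010.
Macaulay duration = Σ(t·PV) / P = 1,032.0008 / 160.9010 = 6.41389 years.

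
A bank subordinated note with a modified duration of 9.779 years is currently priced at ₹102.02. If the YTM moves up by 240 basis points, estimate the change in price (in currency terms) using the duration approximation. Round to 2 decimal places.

Duration approximation: ΔP/P ≈ -D_mod · Δy = -9.779 × (+0.024) = -0.234696.
ΔP ≈ 102.02 × (-0.234696) = -23.94368592.

-₹23.94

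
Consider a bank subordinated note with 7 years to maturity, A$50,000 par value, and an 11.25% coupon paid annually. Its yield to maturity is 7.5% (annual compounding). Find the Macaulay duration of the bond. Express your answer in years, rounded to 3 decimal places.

5.365 years

Periodic yield y = 0.075. Discount each cash flow and weight by its year:
  t   CF        PV=CF/(1+0.075)^t    t·PV
  1     5,625.00     5,232.5581     5,232.5581
  2     5,625.00     4,867.4959     9,734.9919
  3     5,625.00     4,527.9032    13,583.7096
  4     5,625.00     4,212.0030    16,848.0119
  5     5,625.00     3,918.1423    19,590.7115
  6     5,625.00     3,644.7835    21,868.7012
  7    55,625.00    33,528.2414   234,697.6895
  Σ                 59,931.1275   321,556.3739
Price P = Σ PV = 59,931.1275.
Macaulay duration = Σ(t·PV) / P = 321,556.3739 / 59,931.1275 = 5.36543 years.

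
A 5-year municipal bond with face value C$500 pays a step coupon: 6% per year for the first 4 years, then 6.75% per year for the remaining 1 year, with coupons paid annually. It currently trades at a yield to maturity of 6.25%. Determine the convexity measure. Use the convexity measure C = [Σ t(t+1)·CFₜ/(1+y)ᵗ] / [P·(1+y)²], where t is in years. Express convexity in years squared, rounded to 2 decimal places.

22.81

With y = 0.0625:
  t   CF        PV=CF/(1+0.0625)^t    t·PV        t(t+1)·PV
  1        30.00        28.2353        28.2353          56.4706
  2        30.00        26.5744        53.1488         159.4464
  3        30.00        25.0112        75.0336         300.1343
  4        30.00        23.5399        94.1598         470.7990
  5       533.75       394.1787     1,970.8937      11,825.3621
  Σ                    497.5396     2,221.4711      12,812.2124
P = 497.5396.
Convexity = Σ t(t+1)·PV / [P·(1+y)²] = 12,812.2124 / (497.5396 × 1.128906) = 22.81070.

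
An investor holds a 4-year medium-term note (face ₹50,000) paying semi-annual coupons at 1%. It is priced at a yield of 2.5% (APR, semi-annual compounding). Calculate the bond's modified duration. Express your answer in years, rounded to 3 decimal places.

3.880 years

Periodic yield y = 0.0125. First find Macaulay duration:
  t   CF        PV=CF/(1+0.0125)^t    t·PV
  1       250.00       246.9136       246.9136
  2       250.00       243.8653       487.7305
  3       250.00       240.8546       722.5637
  4       250.00       237.8811       951.5243
  5       250.00       234.9443     1,174.7213
  6       250.00       232.0437     1,392.2623
  7       250.00       229.1790     1,604.2529
  8    50,250.00    45,496.2719   363,970.1754
  Σ                 47,161.9534   370,550.1441
P = 47,161.9534; Macaulay duration = 370,550.1441 / 47,161.9534 = 7.85697 half-year periods = 3.92849 years.
Modified duration = D_Mac / (1 + y) = 3.92849 / 1.0125 = 3.87999 years.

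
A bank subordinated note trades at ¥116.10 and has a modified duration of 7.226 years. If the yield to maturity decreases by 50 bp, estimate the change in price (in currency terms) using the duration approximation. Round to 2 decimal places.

Duration approximation: ΔP/P ≈ -D_mod · Δy = -7.226 × (-0.005) = +0.036130.
ΔP ≈ 116.10 × (+0.036130) = +4.194693.

+¥4.19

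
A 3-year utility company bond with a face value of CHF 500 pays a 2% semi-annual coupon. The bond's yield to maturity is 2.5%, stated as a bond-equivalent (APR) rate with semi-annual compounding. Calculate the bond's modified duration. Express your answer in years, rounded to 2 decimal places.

Periodic yield y = 0.0125. First find Macaulay duration:
  t   CF        PV=CF/(1+0.0125)^t    t·PV
  1         5.00         4.9383         4.9383
  2         5.00         4.8773         9.7546
  3         5.00         4.8171        14.4513
  4         5.00         4.7576        19.0305
  5         5.00         4.6989        23.4944
  6       505.00       468.7283     2,812.3699
  Σ                    492.8175     2,884.0389
P = 492.8175; Macaulay duration = 2,884.0389 / 492.8175 = 5.85214 half-year periods = 2.92607 years.
Modified duration = D_Mac / (1 + y) = 2.92607 / 1.0125 = 2.88995 years.

2.89 years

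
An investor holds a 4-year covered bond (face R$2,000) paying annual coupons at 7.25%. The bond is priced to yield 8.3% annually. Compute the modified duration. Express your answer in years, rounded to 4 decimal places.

3.3285 years

Periodic yield y = 0.083. First find Macaulay duration:
  t   CF        PV=CF/(1+0.083)^t    t·PV
  1       145.00       133.8873       133.8873
  2       145.00       123.6264       247.2527
  3       145.00       114.1518       342.4553
  4     2,145.00     1,559.2418     6,236.9672
  Σ                  1,930.9073     6,960.5626
P = 1,930.9073; Macaulay duration = 6,960.5626 / 1,930.9073 = 3.60481 years.
Modified duration = D_Mac / (1 + y) = 3.60481 / 1.083 = 3.32855 years.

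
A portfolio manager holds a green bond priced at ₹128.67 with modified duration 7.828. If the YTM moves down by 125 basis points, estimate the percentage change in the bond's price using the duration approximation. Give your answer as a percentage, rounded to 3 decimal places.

+9.785%

Duration approximation: ΔP/P ≈ -D_mod · Δy = -7.828 × (-0.0125) = +0.097850.
As a percentage: +9.7850%.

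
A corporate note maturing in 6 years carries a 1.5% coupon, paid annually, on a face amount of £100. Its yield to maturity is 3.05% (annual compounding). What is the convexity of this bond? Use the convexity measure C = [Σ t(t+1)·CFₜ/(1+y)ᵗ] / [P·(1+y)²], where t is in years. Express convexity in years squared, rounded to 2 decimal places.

With y = 0.0305:
  t   CF        PV=CF/(1+0.0305)^t    t·PV        t(t+1)·PV
  1         1.50         1.4556         1.4556           2.9112
  2         1.50         1.4125         2.8250           8.4751
  3         1.50         1.3707         4.1121          16.4486
  4         1.50         1.3301         5.3206          26.6029
  5         1.50         1.2908         6.4539          38.7233
  6       101.50        84.7575       508.5449       3,559.8144
  Σ                     91.6173       528.7122       3,652.9756
P = 91.6173.
Convexity = Σ t(t+1)·PV / [P·(1+y)²] = 3,652.9756 / (91.6173 × 1.061930) = 37.54685.

37.55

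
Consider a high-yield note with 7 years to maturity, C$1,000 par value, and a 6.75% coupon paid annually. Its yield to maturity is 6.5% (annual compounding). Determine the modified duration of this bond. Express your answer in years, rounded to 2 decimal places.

Periodic yield y = 0.065. First find Macaulay duration:
  t   CF        PV=CF/(1+0.065)^t    t·PV
  1        67.50        63.3803        63.3803
  2        67.50        59.5120       119.0240
  3        67.50        55.8798       167.6394
  4        67.50        52.4693       209.8772
  5        67.50        49.2670       246.3348
  6        67.50        46.2601       277.5603
  7     1,067.50       686.9429     4,808.6002
  Σ                  1,013.7113     5,892.4163
P = 1,013.7113; Macaulay duration = 5,892.4163 / 1,013.7113 = 5.81272 years.
Modified duration = D_Mac / (1 + y) = 5.81272 / 1.065 = 5.45795 years.

5.46 years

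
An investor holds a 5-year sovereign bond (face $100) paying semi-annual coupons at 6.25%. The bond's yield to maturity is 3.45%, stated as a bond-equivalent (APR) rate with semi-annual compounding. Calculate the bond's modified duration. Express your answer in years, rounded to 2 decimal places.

Periodic yield y = 0.01725. First find Macaulay duration:
  t   CF        PV=CF/(1+0.01725)^t    t·PV
  1        3.125         3.0720         3.0720
  2        3.125         3.0199         6.0398
  3        3.125         2.9687         8.9061
  4        3.125         2.9184        11.6734
  5        3.125         2.8689        14.3444
  6        3.125         2.8202        16.9214
  7        3.125         2.7724        19.4068
  8        3.125         2.7254        21.8031
  9        3.125         2.6792        24.1126
  10     103.125        86.9134       869.1345
  Σ                    112.7585       995.4141
P = 112.7585; Macaulay duration = 995.4141 / 112.7585 = 8.82784 half-year periods = 4.41392 years.
Modified duration = D_Mac / (1 + y) = 4.41392 / 1.01725 = 4.33907 years.

4.34 years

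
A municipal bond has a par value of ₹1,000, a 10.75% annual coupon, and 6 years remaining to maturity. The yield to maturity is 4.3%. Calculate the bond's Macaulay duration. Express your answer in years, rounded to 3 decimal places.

Periodic yield y = 0.043. Discount each cash flow and weight by its year:
  t   CF        PV=CF/(1+0.043)^t    t·PV
  1       107.50       103.0681       103.0681
  2       107.50        98.8189       197.6377
  3       107.50        94.7448       284.2345
  4       107.50        90.8388       363.3551
  5       107.50        87.0937       435.4687
  6     1,107.50       860.2762     5,161.6569
  Σ                  1,334.8404     6,545.4210
Price P = Σ PV = 1,334.8404.
Macaulay duration = Σ(t·PV) / P = 6,545.4210 / 1,334.8404 = 4.90352 years.

4.904 years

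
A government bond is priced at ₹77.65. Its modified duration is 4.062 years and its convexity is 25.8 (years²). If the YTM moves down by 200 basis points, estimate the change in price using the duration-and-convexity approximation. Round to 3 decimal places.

Duration effect: -D_mod·Δy = -4.062 × (-0.02) = +0.081240
Convexity effect: ½·C·(Δy)² = 0.5 × 25.8 × (-0.02)² = +0.0051600
ΔP/P ≈ +0.081240 + 0.0051600 = +0.086400
ΔP ≈ 77.65 × (+0.086400) = +6.70896.

+₹6.709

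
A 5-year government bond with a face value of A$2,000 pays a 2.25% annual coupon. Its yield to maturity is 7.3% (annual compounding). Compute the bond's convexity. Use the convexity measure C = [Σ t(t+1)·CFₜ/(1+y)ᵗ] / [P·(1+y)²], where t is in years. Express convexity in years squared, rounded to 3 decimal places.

24.358

With y = 0.073:
  t   CF        PV=CF/(1+0.073)^t    t·PV        t(t+1)·PV
  1        45.00        41.9385        41.9385          83.8770
  2        45.00        39.0853        78.1705         234.5116
  3        45.00        36.4262       109.2785         437.1139
  4        45.00        33.9480       135.7918         678.9591
  5     2,045.00     1,437.7875     7,188.9375      43,133.6249
  Σ                  1,589.1854     7,554.1168      44,568.0865
P = 1,589.1854.
Convexity = Σ t(t+1)·PV / [P·(1+y)²] = 44,568.0865 / (1,589.1854 × 1.151329) = 24.35847.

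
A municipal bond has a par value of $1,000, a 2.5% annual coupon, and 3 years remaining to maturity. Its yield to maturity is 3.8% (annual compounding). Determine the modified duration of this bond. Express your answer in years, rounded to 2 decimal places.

2.82 years

Periodic yield y = 0.038. First find Macaulay duration:
  t   CF        PV=CF/(1+0.038)^t    t·PV
  1        25.00        24.0848        24.0848
  2        25.00        23.2031        46.4061
  3     1,025.00       916.4986     2,749.4958
  Σ                    963.7864     2,819.9867
P = 963.7864; Macaulay duration = 2,819.9867 / 963.7864 = 2.92595 years.
Modified duration = D_Mac / (1 + y) = 2.92595 / 1.038 = 2.81883 years.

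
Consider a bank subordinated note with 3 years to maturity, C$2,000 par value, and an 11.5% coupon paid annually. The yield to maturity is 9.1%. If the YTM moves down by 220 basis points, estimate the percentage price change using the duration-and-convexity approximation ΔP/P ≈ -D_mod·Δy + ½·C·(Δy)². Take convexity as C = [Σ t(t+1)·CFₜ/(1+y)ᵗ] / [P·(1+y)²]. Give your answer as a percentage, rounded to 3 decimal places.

+5.678%

With y = 0.091:
  t   CF        PV=CF/(1+0.091)^t    t·PV        t(t+1)·PV
  1       230.00       210.8158       210.8158         421.6315
  2       230.00       193.2317       386.4634       1,159.3901
  3     2,230.00     1,717.2385     5,151.7154      20,606.8617
  Σ                  2,121.2859     5,748.9946      22,187.8834
P = 2,121.2859; D_Mac = 2.71015 yrs; D_mod = 2.48409 yrs; C = 8.78754.
Duration effect: -2.48409 × (-0.022) = +0.054650
Convexity effect: 0.5 × 8.78754 × (-0.022)² = +0.0021266
ΔP/P ≈ +0.054650 + 0.0021266 = +0.056777 = +5.6777%.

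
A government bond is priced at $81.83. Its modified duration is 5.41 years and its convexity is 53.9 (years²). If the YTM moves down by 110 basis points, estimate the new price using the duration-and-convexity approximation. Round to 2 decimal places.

Duration effect: -D_mod·Δy = -5.41 × (-0.011) = +0.059510
Convexity effect: ½·C·(Δy)² = 0.5 × 53.9 × (-0.011)² = +0.00326095
ΔP/P ≈ +0.059510 + 0.00326095 = +0.06277095
New price ≈ 81.83 × (1 + 0.06277095) = 86.9665468385.

$86.97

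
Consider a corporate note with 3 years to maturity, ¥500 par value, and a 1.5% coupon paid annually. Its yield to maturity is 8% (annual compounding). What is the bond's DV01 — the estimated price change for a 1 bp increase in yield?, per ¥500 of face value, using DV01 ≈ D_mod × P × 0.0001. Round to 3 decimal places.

Periodic yield y = 0.08.
  t   CF        PV=CF/(1+0.08)^t    t·PV
  1         7.50         6.9444         6.9444
  2         7.50         6.4300        12.8601
  3       507.50       402.8699     1,208.6096
  Σ                    416.2443     1,228.4141
P = 416.2443; D_Mac = 2.95119 yrs; D_mod = 2.73258 yrs.
DV01 ≈ 2.73258 × 416.2443 × 0.0001 = 0.113742.

¥0.114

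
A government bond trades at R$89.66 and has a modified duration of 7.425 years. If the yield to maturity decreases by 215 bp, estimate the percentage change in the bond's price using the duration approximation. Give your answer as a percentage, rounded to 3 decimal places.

+15.964%

Duration approximation: ΔP/P ≈ -D_mod · Δy = -7.425 × (-0.0215) = +0.1596375.
As a percentage: +15.96375%.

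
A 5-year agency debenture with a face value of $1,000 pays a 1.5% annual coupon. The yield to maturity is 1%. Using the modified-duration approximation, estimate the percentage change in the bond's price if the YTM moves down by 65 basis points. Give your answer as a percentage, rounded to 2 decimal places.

Periodic yield y = 0.01. Modified duration first:
  t   CF        PV=CF/(1+0.01)^t    t·PV
  1        15.00        14.8515        14.8515
  2        15.00        14.7044        29.4089
  3        15.00        14.5589        43.6766
  4        15.00        14.4147        57.6588
  5     1,015.00       965.7377     4,828.6884
  Σ                  1,024.2672     4,974.2841
P = 1,024.2672; D_Mac = 4.85643 yrs; D_mod = 4.85643/(1+0.01) = 4.80835 yrs.
ΔP/P ≈ -D_mod · Δy = -4.80835 × (-0.0065) = +0.031254 = +3.1254%.

+3.13%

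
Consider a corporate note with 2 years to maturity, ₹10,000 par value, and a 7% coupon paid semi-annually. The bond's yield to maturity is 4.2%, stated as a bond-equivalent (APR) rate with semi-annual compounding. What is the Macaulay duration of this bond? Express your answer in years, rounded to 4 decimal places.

1.9037 years

Periodic yield y = 0.021. Discount each cash flow and weight by its period:
  t   CF        PV=CF/(1+0.021)^t    t·PV
  1       350.00       342.8012       342.8012
  2       350.00       335.7504       671.5008
  3       350.00       328.8447       986.5340
  4    10,350.00     9,524.3946    38,097.5785
  Σ                 10,531.7909    40,098.4146
Price P = Σ PV = 10,531.7909.
Macaulay duration = Σ(t·PV) / P = 40,098.4146 / 10,531.7909 = 3.80737 half-year periods.
In years: 3.80737 / 2 = 1.90368 years.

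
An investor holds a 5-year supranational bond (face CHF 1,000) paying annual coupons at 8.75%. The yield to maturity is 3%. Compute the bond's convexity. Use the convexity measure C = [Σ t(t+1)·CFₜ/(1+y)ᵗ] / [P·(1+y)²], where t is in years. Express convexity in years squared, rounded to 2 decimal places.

With y = 0.03:
  t   CF        PV=CF/(1+0.03)^t    t·PV        t(t+1)·PV
  1        87.50        84.9515        84.9515         169.9029
  2        87.50        82.4771       164.9543         494.8629
  3        87.50        80.0749       240.2247         960.8987
  4        87.50        77.7426       310.9705       1,554.8523
  5     1,087.50       938.0871     4,690.4353      28,142.6116
  Σ                  1,263.3332     5,491.5362      31,323.1284
P = 1,263.3332.
Convexity = Σ t(t+1)·PV / [P·(1+y)²] = 31,323.1284 / (1,263.3332 × 1.060900) = 23.37076.

23.37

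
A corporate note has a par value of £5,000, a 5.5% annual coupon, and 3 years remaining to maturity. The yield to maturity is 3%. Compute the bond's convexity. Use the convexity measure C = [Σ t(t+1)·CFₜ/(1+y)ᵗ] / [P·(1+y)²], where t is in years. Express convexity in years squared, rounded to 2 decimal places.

With y = 0.03:
  t   CF        PV=CF/(1+0.03)^t    t·PV        t(t+1)·PV
  1       275.00       266.9903       266.9903         533.9806
  2       275.00       259.2139       518.4278       1,555.2833
  3     5,275.00     4,827.3723    14,482.1168      57,928.4670
  Σ                  5,353.5764    15,267.5348      60,017.7309
P = 5,353.5764.
Convexity = Σ t(t+1)·PV / [P·(1+y)²] = 60,017.7309 / (5,353.5764 × 1.060900) = 10.56723.

10.57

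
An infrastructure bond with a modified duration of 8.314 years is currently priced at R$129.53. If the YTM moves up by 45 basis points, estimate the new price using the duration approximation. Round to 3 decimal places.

R$124.684

Duration approximation: ΔP/P ≈ -D_mod · Δy = -8.314 × (+0.0045) = -0.037413.
New price ≈ 129.53 × (1 - 0.037413) = 124.68389411.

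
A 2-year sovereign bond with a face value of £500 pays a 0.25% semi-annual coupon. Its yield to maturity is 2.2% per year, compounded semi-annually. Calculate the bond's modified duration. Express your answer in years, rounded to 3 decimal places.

1.974 years

Periodic yield y = 0.011. First find Macaulay duration:
  t   CF        PV=CF/(1+0.011)^t    t·PV
  1        0.625         0.6182         0.6182
  2        0.625         0.6115         1.2229
  3        0.625         0.6048         1.8145
  4      500.625       479.1902     1,916.7607
  Σ                    481.0247     1,920.4163
P = 481.0247; Macaulay duration = 1,920.4163 / 481.0247 = 3.99234 half-year periods = 1.99617 years.
Modified duration = D_Mac / (1 + y) = 1.99617 / 1.011 = 1.97445 years.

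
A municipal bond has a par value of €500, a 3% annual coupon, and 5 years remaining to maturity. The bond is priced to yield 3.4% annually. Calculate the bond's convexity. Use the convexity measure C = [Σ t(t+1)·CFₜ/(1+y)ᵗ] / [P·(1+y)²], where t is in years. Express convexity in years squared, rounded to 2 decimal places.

25.93

With y = 0.034:
  t   CF        PV=CF/(1+0.034)^t    t·PV        t(t+1)·PV
  1        15.00        14.5068        14.5068          29.0135
  2        15.00        14.0298        28.0595          84.1785
  3        15.00        13.5684        40.7053         162.8212
  4        15.00        13.1223        52.4891         262.4455
  5       515.00       435.7170     2,178.5852      13,071.5109
  Σ                    490.9443     2,314.3458      13,609.9697
P = 490.9443.
Convexity = Σ t(t+1)·PV / [P·(1+y)²] = 13,609.9697 / (490.9443 × 1.069156) = 25.92889.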